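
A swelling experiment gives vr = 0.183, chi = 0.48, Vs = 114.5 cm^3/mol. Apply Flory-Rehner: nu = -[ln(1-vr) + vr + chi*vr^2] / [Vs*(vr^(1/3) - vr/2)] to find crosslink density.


ln(1 - vr) = ln(1 - 0.183) = -0.2021
Numerator = -((-0.2021) + 0.183 + 0.48 * 0.183^2) = 0.0030
Denominator = 114.5 * (0.183^(1/3) - 0.183/2) = 54.5296
nu = 0.0030 / 54.5296 = 5.5776e-05 mol/cm^3

5.5776e-05 mol/cm^3


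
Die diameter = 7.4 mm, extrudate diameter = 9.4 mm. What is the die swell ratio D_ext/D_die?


Die swell ratio = D_extrudate / D_die
= 9.4 / 7.4
= 1.27

Die swell = 1.27


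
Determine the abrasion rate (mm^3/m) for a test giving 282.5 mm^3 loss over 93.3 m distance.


Rate = volume_loss / distance
= 282.5 / 93.3
= 3.028 mm^3/m

3.028 mm^3/m


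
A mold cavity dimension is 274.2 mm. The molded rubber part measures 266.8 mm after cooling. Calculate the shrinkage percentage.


Shrinkage = (mold - part) / mold * 100
= (274.2 - 266.8) / 274.2 * 100
= 7.4 / 274.2 * 100
= 2.7%

2.7%


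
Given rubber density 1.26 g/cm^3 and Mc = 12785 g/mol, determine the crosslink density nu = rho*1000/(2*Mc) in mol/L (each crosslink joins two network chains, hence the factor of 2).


nu = rho * 1000 / (2 * Mc)
nu = 1.26 * 1000 / (2 * 12785)
nu = 1260.0 / 25570
nu = 0.0493 mol/L

0.0493 mol/L


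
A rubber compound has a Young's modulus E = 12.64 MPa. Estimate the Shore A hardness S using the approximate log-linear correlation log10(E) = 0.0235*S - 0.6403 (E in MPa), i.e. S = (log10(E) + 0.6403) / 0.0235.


log10(E) = 0.0235*S - 0.6403  =>  S = (log10(E) + 0.6403) / 0.0235
log10(12.64) = 1.101747
S = (1.101747 + 0.6403) / 0.0235 = 1.742047 / 0.0235
S = 74.1

Shore A = 74.1


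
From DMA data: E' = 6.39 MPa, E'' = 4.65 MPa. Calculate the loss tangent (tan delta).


tan delta = E'' / E'
= 4.65 / 6.39
= 0.7277

tan delta = 0.7277


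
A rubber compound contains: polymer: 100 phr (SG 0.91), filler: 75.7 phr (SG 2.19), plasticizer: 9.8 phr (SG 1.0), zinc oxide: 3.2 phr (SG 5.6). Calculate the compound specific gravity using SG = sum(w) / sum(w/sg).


Sum of weights = 188.7
Volume contributions:
  polymer: 100/0.91 = 109.8901
  filler: 75.7/2.19 = 34.5662
  plasticizer: 9.8/1.0 = 9.8000
  zinc oxide: 3.2/5.6 = 0.5714
Sum of volumes = 154.8277
SG = 188.7 / 154.8277 = 1.219

SG = 1.219


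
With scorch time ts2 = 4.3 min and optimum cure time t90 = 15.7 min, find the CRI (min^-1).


CRI = 100 / (t90 - ts2)
= 100 / (15.7 - 4.3)
= 100 / 11.4
= 8.77 min^-1

8.77 min^-1


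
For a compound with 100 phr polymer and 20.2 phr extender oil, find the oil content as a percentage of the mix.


Oil % = oil / (100 + oil) * 100
= 20.2 / (100 + 20.2) * 100
= 20.2 / 120.2 * 100
= 16.81%

16.81%


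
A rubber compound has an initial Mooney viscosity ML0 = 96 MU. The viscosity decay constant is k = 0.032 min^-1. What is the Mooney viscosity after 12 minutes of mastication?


ML = ML0 * exp(-k * t)
ML = 96 * exp(-0.032 * 12)
ML = 96 * 0.6811
ML = 65.39 MU

65.39 MU


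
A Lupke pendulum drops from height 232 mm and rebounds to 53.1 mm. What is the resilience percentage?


Resilience = h_rebound / h_drop * 100
= 53.1 / 232 * 100
= 22.9%

22.9%


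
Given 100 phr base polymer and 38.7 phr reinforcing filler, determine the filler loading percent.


Filler % = filler / (rubber + filler) * 100
= 38.7 / (100 + 38.7) * 100
= 38.7 / 138.7 * 100
= 27.9%

27.9%


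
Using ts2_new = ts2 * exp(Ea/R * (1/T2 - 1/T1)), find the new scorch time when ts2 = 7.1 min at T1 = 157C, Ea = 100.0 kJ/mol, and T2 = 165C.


Convert temperatures: T1 = 157 + 273.15 = 430.15 K, T2 = 165 + 273.15 = 438.15 K
ts2_new = 7.1 * exp(100000 / 8.314 * (1/438.15 - 1/430.15))
1/T2 - 1/T1 = -4.2447e-05
ts2_new = 4.26 min

4.26 min


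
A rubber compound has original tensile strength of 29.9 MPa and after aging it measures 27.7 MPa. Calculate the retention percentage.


Retention = aged / original * 100
= 27.7 / 29.9 * 100
= 92.6%

92.6%


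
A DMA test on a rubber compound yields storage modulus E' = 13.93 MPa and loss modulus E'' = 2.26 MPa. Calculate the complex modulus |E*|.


|E*| = sqrt(E'^2 + E''^2)
= sqrt(13.93^2 + 2.26^2)
= sqrt(194.0449 + 5.1076)
= 14.112 MPa

14.112 MPa


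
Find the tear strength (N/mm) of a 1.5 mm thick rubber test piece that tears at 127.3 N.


Tear strength = force / thickness
= 127.3 / 1.5
= 84.87 N/mm

84.87 N/mm


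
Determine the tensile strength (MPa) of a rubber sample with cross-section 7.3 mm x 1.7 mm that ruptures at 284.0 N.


Area = width * thickness = 7.3 * 1.7 = 12.41 mm^2
TS = force / area = 284.0 / 12.41 = 22.88 MPa

22.88 MPa


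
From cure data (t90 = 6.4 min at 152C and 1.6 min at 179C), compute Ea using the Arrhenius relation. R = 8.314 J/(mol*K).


T1 = 425.15 K, T2 = 452.15 K
1/T1 - 1/T2 = 1.4046e-04
ln(t1/t2) = ln(6.4/1.6) = 1.3863
Ea = 8.314 * 1.3863 / 1.4046e-04 = 82059.0399 J/mol
Ea = 82.06 kJ/mol

82.06 kJ/mol


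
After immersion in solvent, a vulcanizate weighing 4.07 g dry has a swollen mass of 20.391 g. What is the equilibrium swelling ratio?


Q = W_swollen / W_dry
Q = 20.391 / 4.07
Q = 5.01

Q = 5.01


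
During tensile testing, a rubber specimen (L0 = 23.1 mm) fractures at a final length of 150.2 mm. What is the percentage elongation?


Elongation = (Lf - L0) / L0 * 100
= (150.2 - 23.1) / 23.1 * 100
= 127.1 / 23.1 * 100
= 550.2%

550.2%


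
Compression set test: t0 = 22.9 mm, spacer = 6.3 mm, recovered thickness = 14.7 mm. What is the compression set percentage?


CS = (t0 - recovered) / (t0 - ts) * 100
= (22.9 - 14.7) / (22.9 - 6.3) * 100
= 8.2 / 16.6 * 100
= 49.4%

49.4%


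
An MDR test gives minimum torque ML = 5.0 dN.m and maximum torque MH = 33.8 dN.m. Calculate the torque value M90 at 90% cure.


M90 = ML + 0.9 * (MH - ML)
M90 = 5.0 + 0.9 * (33.8 - 5.0)
M90 = 5.0 + 0.9 * 28.8
M90 = 30.92 dN.m

30.92 dN.m


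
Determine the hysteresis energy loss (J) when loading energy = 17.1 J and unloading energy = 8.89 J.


Hysteresis loss = loading - unloading
= 17.1 - 8.89
= 8.21 J

8.21 J


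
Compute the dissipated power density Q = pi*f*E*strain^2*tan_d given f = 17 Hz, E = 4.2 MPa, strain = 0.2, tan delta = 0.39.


Q = pi * f * E * strain^2 * tan_d
= pi * 17 * 4.2 * 0.2^2 * 0.39
= pi * 17 * 4.2 * 0.0400 * 0.39
= 3.4992

Q = 3.4992


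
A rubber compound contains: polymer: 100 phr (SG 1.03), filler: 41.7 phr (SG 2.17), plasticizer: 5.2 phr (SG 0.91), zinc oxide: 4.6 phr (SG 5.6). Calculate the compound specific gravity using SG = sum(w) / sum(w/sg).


Sum of weights = 151.5
Volume contributions:
  polymer: 100/1.03 = 97.0874
  filler: 41.7/2.17 = 19.2166
  plasticizer: 5.2/0.91 = 5.7143
  zinc oxide: 4.6/5.6 = 0.8214
Sum of volumes = 122.8397
SG = 151.5 / 122.8397 = 1.233

SG = 1.233


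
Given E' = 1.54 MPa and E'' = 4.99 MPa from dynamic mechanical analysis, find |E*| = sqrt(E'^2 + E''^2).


|E*| = sqrt(E'^2 + E''^2)
= sqrt(1.54^2 + 4.99^2)
= sqrt(2.3716 + 24.9001)
= 5.222 MPa

5.222 MPa


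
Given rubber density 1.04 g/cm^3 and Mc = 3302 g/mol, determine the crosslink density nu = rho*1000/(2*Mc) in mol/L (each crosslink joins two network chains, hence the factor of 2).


nu = rho * 1000 / (2 * Mc)
nu = 1.04 * 1000 / (2 * 3302)
nu = 1040.0 / 6604
nu = 0.1575 mol/L

0.1575 mol/L


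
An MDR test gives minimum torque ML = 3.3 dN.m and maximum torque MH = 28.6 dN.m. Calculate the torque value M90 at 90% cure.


M90 = ML + 0.9 * (MH - ML)
M90 = 3.3 + 0.9 * (28.6 - 3.3)
M90 = 3.3 + 0.9 * 25.3
M90 = 26.07 dN.m

26.07 dN.m


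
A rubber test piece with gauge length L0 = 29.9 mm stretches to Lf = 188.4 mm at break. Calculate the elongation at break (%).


Elongation = (Lf - L0) / L0 * 100
= (188.4 - 29.9) / 29.9 * 100
= 158.5 / 29.9 * 100
= 530.1%

530.1%


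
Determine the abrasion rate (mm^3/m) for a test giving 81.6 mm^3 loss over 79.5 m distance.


Rate = volume_loss / distance
= 81.6 / 79.5
= 1.026 mm^3/m

1.026 mm^3/m


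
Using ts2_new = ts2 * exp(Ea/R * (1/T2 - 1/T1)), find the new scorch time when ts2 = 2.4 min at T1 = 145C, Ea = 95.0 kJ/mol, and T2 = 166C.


Convert temperatures: T1 = 145 + 273.15 = 418.15 K, T2 = 166 + 273.15 = 439.15 K
ts2_new = 2.4 * exp(95000 / 8.314 * (1/439.15 - 1/418.15))
1/T2 - 1/T1 = -1.1436e-04
ts2_new = 0.65 min

0.65 min


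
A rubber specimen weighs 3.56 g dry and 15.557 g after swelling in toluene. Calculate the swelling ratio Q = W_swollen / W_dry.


Q = W_swollen / W_dry
Q = 15.557 / 3.56
Q = 4.37

Q = 4.37


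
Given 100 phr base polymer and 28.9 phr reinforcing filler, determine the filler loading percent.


Filler % = filler / (rubber + filler) * 100
= 28.9 / (100 + 28.9) * 100
= 28.9 / 128.9 * 100
= 22.42%

22.42%


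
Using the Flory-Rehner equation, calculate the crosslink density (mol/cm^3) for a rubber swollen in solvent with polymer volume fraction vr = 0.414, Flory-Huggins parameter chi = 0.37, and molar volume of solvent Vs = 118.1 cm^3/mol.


ln(1 - vr) = ln(1 - 0.414) = -0.5344
Numerator = -((-0.5344) + 0.414 + 0.37 * 0.414^2) = 0.0570
Denominator = 118.1 * (0.414^(1/3) - 0.414/2) = 63.5737
nu = 0.0570 / 63.5737 = 8.9690e-04 mol/cm^3

8.9690e-04 mol/cm^3


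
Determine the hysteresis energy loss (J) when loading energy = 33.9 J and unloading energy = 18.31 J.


Hysteresis loss = loading - unloading
= 33.9 - 18.31
= 15.59 J

15.59 J


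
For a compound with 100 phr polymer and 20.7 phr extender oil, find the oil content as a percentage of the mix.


Oil % = oil / (100 + oil) * 100
= 20.7 / (100 + 20.7) * 100
= 20.7 / 120.7 * 100
= 17.15%

17.15%


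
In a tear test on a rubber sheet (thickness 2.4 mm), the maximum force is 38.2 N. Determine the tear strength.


Tear strength = force / thickness
= 38.2 / 2.4
= 15.92 N/mm

15.92 N/mm


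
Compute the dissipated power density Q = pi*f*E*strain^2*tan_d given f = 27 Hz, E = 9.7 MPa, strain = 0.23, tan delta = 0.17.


Q = pi * f * E * strain^2 * tan_d
= pi * 27 * 9.7 * 0.23^2 * 0.17
= pi * 27 * 9.7 * 0.0529 * 0.17
= 7.3993

Q = 7.3993


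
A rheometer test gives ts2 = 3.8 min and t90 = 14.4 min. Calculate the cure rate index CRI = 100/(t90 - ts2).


CRI = 100 / (t90 - ts2)
= 100 / (14.4 - 3.8)
= 100 / 10.6
= 9.43 min^-1

9.43 min^-1


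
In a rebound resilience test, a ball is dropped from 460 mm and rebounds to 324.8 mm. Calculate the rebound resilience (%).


Resilience = h_rebound / h_drop * 100
= 324.8 / 460 * 100
= 70.6%

70.6%


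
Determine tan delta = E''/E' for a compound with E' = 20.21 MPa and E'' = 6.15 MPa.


tan delta = E'' / E'
= 6.15 / 20.21
= 0.3043

tan delta = 0.3043


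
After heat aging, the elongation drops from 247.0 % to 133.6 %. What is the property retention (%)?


Retention = aged / original * 100
= 133.6 / 247.0 * 100
= 54.1%

54.1%


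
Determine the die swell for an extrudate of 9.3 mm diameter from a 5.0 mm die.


Die swell ratio = D_extrudate / D_die
= 9.3 / 5.0
= 1.86

Die swell = 1.86


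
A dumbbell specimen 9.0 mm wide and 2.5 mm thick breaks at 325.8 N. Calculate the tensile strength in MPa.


Area = width * thickness = 9.0 * 2.5 = 22.5 mm^2
TS = force / area = 325.8 / 22.5 = 14.48 MPa

14.48 MPa


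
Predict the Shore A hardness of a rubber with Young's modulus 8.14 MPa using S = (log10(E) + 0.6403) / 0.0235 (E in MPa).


log10(E) = 0.0235*S - 0.6403  =>  S = (log10(E) + 0.6403) / 0.0235
log10(8.14) = 0.910624
S = (0.910624 + 0.6403) / 0.0235 = 1.550924 / 0.0235
S = 66.0

Shore A = 66.0


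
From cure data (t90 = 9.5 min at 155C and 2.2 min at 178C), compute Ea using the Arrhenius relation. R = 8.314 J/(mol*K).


T1 = 428.15 K, T2 = 451.15 K
1/T1 - 1/T2 = 1.1907e-04
ln(t1/t2) = ln(9.5/2.2) = 1.4628
Ea = 8.314 * 1.4628 / 1.1907e-04 = 102139.6276 J/mol
Ea = 102.14 kJ/mol

102.14 kJ/mol


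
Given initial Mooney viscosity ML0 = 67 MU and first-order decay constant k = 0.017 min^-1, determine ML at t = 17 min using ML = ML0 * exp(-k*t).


ML = ML0 * exp(-k * t)
ML = 67 * exp(-0.017 * 17)
ML = 67 * 0.7490
ML = 50.18 MU

50.18 MU


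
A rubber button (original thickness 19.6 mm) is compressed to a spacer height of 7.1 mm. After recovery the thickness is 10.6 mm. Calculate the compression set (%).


CS = (t0 - recovered) / (t0 - ts) * 100
= (19.6 - 10.6) / (19.6 - 7.1) * 100
= 9.0 / 12.5 * 100
= 72.0%

72.0%


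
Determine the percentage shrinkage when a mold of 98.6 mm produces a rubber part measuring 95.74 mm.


Shrinkage = (mold - part) / mold * 100
= (98.6 - 95.74) / 98.6 * 100
= 2.86 / 98.6 * 100
= 2.9%

2.9%


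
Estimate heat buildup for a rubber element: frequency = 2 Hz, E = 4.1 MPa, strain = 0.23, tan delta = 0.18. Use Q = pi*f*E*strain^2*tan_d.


Q = pi * f * E * strain^2 * tan_d
= pi * 2 * 4.1 * 0.23^2 * 0.18
= pi * 2 * 4.1 * 0.0529 * 0.18
= 0.2453

Q = 0.2453


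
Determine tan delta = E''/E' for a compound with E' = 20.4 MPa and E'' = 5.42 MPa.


tan delta = E'' / E'
= 5.42 / 20.4
= 0.2657

tan delta = 0.2657


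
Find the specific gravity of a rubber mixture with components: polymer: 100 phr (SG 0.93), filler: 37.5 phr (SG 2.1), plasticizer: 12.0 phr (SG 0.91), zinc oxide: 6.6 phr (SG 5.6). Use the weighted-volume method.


Sum of weights = 156.1
Volume contributions:
  polymer: 100/0.93 = 107.5269
  filler: 37.5/2.1 = 17.8571
  plasticizer: 12.0/0.91 = 13.1868
  zinc oxide: 6.6/5.6 = 1.1786
Sum of volumes = 139.7494
SG = 156.1 / 139.7494 = 1.117

SG = 1.117


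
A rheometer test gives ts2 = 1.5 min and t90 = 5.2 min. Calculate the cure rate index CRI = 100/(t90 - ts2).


CRI = 100 / (t90 - ts2)
= 100 / (5.2 - 1.5)
= 100 / 3.7
= 27.03 min^-1

27.03 min^-1


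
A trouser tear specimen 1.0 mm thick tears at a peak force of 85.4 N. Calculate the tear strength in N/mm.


Tear strength = force / thickness
= 85.4 / 1.0
= 85.4 N/mm

85.4 N/mm


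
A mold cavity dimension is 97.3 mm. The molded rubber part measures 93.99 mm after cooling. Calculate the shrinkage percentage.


Shrinkage = (mold - part) / mold * 100
= (97.3 - 93.99) / 97.3 * 100
= 3.31 / 97.3 * 100
= 3.4%

3.4%


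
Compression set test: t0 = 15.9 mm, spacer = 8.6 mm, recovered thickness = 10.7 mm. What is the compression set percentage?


CS = (t0 - recovered) / (t0 - ts) * 100
= (15.9 - 10.7) / (15.9 - 8.6) * 100
= 5.2 / 7.3 * 100
= 71.2%

71.2%


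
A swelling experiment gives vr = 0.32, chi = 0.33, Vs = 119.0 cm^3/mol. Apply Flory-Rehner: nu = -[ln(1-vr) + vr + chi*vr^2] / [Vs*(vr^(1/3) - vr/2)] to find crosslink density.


ln(1 - vr) = ln(1 - 0.32) = -0.3857
Numerator = -((-0.3857) + 0.32 + 0.33 * 0.32^2) = 0.0319
Denominator = 119.0 * (0.32^(1/3) - 0.32/2) = 62.3549
nu = 0.0319 / 62.3549 = 5.1111e-04 mol/cm^3

5.1111e-04 mol/cm^3


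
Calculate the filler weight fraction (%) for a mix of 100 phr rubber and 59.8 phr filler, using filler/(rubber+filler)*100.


Filler % = filler / (rubber + filler) * 100
= 59.8 / (100 + 59.8) * 100
= 59.8 / 159.8 * 100
= 37.42%

37.42%


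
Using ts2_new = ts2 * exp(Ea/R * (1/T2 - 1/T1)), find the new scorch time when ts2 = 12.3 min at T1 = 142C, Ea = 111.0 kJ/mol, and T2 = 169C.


Convert temperatures: T1 = 142 + 273.15 = 415.15 K, T2 = 169 + 273.15 = 442.15 K
ts2_new = 12.3 * exp(111000 / 8.314 * (1/442.15 - 1/415.15))
1/T2 - 1/T1 = -1.4709e-04
ts2_new = 1.73 min

1.73 min


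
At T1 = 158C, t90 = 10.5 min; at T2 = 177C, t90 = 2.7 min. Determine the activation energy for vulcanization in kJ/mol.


T1 = 431.15 K, T2 = 450.15 K
1/T1 - 1/T2 = 9.7897e-05
ln(t1/t2) = ln(10.5/2.7) = 1.3581
Ea = 8.314 * 1.3581 / 9.7897e-05 = 115340.3654 J/mol
Ea = 115.34 kJ/mol

115.34 kJ/mol


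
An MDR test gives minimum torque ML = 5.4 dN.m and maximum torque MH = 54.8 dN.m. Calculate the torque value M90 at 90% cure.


M90 = ML + 0.9 * (MH - ML)
M90 = 5.4 + 0.9 * (54.8 - 5.4)
M90 = 5.4 + 0.9 * 49.4
M90 = 49.86 dN.m

49.86 dN.m


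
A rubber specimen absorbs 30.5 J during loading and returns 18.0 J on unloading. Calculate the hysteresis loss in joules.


Hysteresis loss = loading - unloading
= 30.5 - 18.0
= 12.5 J

12.5 J


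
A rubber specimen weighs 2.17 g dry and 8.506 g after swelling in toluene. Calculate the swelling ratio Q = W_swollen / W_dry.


Q = W_swollen / W_dry
Q = 8.506 / 2.17
Q = 3.92

Q = 3.92


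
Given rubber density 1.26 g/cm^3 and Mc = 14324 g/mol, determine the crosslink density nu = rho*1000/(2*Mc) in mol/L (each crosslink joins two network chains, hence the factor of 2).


nu = rho * 1000 / (2 * Mc)
nu = 1.26 * 1000 / (2 * 14324)
nu = 1260.0 / 28648
nu = 0.0440 mol/L

0.0440 mol/L


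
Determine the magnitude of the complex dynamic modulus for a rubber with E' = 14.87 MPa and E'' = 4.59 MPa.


|E*| = sqrt(E'^2 + E''^2)
= sqrt(14.87^2 + 4.59^2)
= sqrt(221.1169 + 21.0681)
= 15.562 MPa

15.562 MPa


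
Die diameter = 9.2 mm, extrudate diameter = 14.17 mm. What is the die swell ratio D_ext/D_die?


Die swell ratio = D_extrudate / D_die
= 14.17 / 9.2
= 1.54

Die swell = 1.54


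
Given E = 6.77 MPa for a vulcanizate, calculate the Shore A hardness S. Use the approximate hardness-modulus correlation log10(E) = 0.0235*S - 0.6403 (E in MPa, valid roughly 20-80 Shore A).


log10(E) = 0.0235*S - 0.6403  =>  S = (log10(E) + 0.6403) / 0.0235
log10(6.77) = 0.830589
S = (0.830589 + 0.6403) / 0.0235 = 1.470889 / 0.0235
S = 62.6

Shore A = 62.6


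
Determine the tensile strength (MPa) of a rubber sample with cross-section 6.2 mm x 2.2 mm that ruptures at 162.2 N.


Area = width * thickness = 6.2 * 2.2 = 13.64 mm^2
TS = force / area = 162.2 / 13.64 = 11.89 MPa

11.89 MPa


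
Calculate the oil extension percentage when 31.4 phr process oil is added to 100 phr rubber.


Oil % = oil / (100 + oil) * 100
= 31.4 / (100 + 31.4) * 100
= 31.4 / 131.4 * 100
= 23.9%

23.9%


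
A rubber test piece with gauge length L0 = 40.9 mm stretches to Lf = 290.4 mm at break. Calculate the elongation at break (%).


Elongation = (Lf - L0) / L0 * 100
= (290.4 - 40.9) / 40.9 * 100
= 249.5 / 40.9 * 100
= 610.0%

610.0%


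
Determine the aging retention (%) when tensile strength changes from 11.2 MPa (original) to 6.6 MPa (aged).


Retention = aged / original * 100
= 6.6 / 11.2 * 100
= 58.9%

58.9%


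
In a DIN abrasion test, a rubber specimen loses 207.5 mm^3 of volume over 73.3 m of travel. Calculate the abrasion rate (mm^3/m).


Rate = volume_loss / distance
= 207.5 / 73.3
= 2.831 mm^3/m

2.831 mm^3/m


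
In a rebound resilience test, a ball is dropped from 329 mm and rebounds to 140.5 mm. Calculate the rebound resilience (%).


Resilience = h_rebound / h_drop * 100
= 140.5 / 329 * 100
= 42.7%

42.7%


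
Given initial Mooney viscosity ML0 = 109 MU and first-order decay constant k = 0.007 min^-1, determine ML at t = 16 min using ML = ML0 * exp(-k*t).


ML = ML0 * exp(-k * t)
ML = 109 * exp(-0.007 * 16)
ML = 109 * 0.8940
ML = 97.45 MU

97.45 MU


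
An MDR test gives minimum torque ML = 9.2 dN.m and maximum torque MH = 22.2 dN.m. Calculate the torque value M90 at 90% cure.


M90 = ML + 0.9 * (MH - ML)
M90 = 9.2 + 0.9 * (22.2 - 9.2)
M90 = 9.2 + 0.9 * 13.0
M90 = 20.9 dN.m

20.9 dN.m


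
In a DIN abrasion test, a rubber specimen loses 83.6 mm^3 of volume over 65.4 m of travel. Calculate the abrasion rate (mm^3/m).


Rate = volume_loss / distance
= 83.6 / 65.4
= 1.278 mm^3/m

1.278 mm^3/m


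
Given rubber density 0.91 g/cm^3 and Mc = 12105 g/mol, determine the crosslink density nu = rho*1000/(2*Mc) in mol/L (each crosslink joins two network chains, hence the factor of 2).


nu = rho * 1000 / (2 * Mc)
nu = 0.91 * 1000 / (2 * 12105)
nu = 910.0 / 24210
nu = 0.0376 mol/L

0.0376 mol/L


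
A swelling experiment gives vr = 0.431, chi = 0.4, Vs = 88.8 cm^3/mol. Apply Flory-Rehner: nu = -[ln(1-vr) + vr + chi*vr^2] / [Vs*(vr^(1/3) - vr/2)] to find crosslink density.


ln(1 - vr) = ln(1 - 0.431) = -0.5639
Numerator = -((-0.5639) + 0.431 + 0.4 * 0.431^2) = 0.0586
Denominator = 88.8 * (0.431^(1/3) - 0.431/2) = 47.9404
nu = 0.0586 / 47.9404 = 0.0012 mol/cm^3

0.0012 mol/cm^3


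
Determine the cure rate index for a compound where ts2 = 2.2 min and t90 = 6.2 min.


CRI = 100 / (t90 - ts2)
= 100 / (6.2 - 2.2)
= 100 / 4.0
= 25.0 min^-1

25.0 min^-1


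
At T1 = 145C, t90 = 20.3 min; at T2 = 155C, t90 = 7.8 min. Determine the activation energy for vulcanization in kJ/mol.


T1 = 418.15 K, T2 = 428.15 K
1/T1 - 1/T2 = 5.5856e-05
ln(t1/t2) = ln(20.3/7.8) = 0.9565
Ea = 8.314 * 0.9565 / 5.5856e-05 = 142371.0707 J/mol
Ea = 142.37 kJ/mol

142.37 kJ/mol


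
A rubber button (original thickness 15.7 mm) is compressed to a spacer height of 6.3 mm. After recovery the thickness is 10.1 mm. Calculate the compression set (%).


CS = (t0 - recovered) / (t0 - ts) * 100
= (15.7 - 10.1) / (15.7 - 6.3) * 100
= 5.6 / 9.4 * 100
= 59.6%

59.6%


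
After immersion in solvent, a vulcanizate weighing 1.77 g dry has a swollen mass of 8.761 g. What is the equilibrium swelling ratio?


Q = W_swollen / W_dry
Q = 8.761 / 1.77
Q = 4.95

Q = 4.95


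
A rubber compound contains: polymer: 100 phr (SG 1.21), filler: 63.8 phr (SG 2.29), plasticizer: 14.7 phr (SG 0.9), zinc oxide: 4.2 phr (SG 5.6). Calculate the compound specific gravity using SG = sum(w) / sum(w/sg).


Sum of weights = 182.7
Volume contributions:
  polymer: 100/1.21 = 82.6446
  filler: 63.8/2.29 = 27.8603
  plasticizer: 14.7/0.9 = 16.3333
  zinc oxide: 4.2/5.6 = 0.7500
Sum of volumes = 127.5882
SG = 182.7 / 127.5882 = 1.432

SG = 1.432


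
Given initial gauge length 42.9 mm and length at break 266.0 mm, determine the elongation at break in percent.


Elongation = (Lf - L0) / L0 * 100
= (266.0 - 42.9) / 42.9 * 100
= 223.1 / 42.9 * 100
= 520.0%

520.0%


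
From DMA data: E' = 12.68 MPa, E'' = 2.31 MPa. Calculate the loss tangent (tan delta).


tan delta = E'' / E'
= 2.31 / 12.68
= 0.1822

tan delta = 0.1822


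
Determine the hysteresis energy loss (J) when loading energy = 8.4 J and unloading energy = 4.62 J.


Hysteresis loss = loading - unloading
= 8.4 - 4.62
= 3.78 J

3.78 J


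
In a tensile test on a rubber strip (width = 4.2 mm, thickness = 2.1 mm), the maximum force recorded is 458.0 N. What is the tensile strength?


Area = width * thickness = 4.2 * 2.1 = 8.82 mm^2
TS = force / area = 458.0 / 8.82 = 51.93 MPa

51.93 MPa


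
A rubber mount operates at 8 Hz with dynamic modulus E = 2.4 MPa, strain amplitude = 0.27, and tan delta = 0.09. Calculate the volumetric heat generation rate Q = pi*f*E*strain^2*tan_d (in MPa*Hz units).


Q = pi * f * E * strain^2 * tan_d
= pi * 8 * 2.4 * 0.27^2 * 0.09
= pi * 8 * 2.4 * 0.0729 * 0.09
= 0.3958

Q = 0.3958


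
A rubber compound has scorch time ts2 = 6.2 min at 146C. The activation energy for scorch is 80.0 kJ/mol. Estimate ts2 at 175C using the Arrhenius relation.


Convert temperatures: T1 = 146 + 273.15 = 419.15 K, T2 = 175 + 273.15 = 448.15 K
ts2_new = 6.2 * exp(80000 / 8.314 * (1/448.15 - 1/419.15))
1/T2 - 1/T1 = -1.5439e-04
ts2_new = 1.4 min

1.4 min


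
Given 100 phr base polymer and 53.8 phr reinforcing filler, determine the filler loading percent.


Filler % = filler / (rubber + filler) * 100
= 53.8 / (100 + 53.8) * 100
= 53.8 / 153.8 * 100
= 34.98%

34.98%


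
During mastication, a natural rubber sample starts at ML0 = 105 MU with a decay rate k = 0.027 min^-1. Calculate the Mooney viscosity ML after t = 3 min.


ML = ML0 * exp(-k * t)
ML = 105 * exp(-0.027 * 3)
ML = 105 * 0.9222
ML = 96.83 MU

96.83 MU


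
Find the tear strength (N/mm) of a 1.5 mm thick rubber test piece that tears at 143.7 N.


Tear strength = force / thickness
= 143.7 / 1.5
= 95.8 N/mm

95.8 N/mm


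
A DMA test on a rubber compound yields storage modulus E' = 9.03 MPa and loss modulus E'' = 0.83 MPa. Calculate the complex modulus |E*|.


|E*| = sqrt(E'^2 + E''^2)
= sqrt(9.03^2 + 0.83^2)
= sqrt(81.5409 + 0.6889)
= 9.068 MPa

9.068 MPa


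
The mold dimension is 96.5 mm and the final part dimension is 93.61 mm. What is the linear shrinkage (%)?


Shrinkage = (mold - part) / mold * 100
= (96.5 - 93.61) / 96.5 * 100
= 2.89 / 96.5 * 100
= 2.99%

2.99%


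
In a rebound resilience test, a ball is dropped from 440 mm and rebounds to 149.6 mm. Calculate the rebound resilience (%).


Resilience = h_rebound / h_drop * 100
= 149.6 / 440 * 100
= 34.0%

34.0%


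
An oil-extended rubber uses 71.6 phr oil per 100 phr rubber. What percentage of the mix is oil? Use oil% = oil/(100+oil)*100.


Oil % = oil / (100 + oil) * 100
= 71.6 / (100 + 71.6) * 100
= 71.6 / 171.6 * 100
= 41.72%

41.72%


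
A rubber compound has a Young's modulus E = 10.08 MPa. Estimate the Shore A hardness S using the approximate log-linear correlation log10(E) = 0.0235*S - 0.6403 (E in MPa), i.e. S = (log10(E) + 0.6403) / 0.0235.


log10(E) = 0.0235*S - 0.6403  =>  S = (log10(E) + 0.6403) / 0.0235
log10(10.08) = 1.003461
S = (1.003461 + 0.6403) / 0.0235 = 1.643761 / 0.0235
S = 69.9

Shore A = 69.9


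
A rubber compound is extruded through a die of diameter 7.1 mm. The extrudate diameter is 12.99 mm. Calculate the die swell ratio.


Die swell ratio = D_extrudate / D_die
= 12.99 / 7.1
= 1.83

Die swell = 1.83


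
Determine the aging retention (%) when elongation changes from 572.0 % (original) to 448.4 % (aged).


Retention = aged / original * 100
= 448.4 / 572.0 * 100
= 78.4%

78.4%


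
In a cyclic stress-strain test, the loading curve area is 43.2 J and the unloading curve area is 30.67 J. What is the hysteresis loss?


Hysteresis loss = loading - unloading
= 43.2 - 30.67
= 12.53 J

12.53 J


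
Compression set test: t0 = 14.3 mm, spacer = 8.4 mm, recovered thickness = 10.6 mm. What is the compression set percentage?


CS = (t0 - recovered) / (t0 - ts) * 100
= (14.3 - 10.6) / (14.3 - 8.4) * 100
= 3.7 / 5.9 * 100
= 62.7%

62.7%


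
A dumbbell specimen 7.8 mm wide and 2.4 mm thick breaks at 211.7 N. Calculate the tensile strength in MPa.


Area = width * thickness = 7.8 * 2.4 = 18.72 mm^2
TS = force / area = 211.7 / 18.72 = 11.31 MPa

11.31 MPa


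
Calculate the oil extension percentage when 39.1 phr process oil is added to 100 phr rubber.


Oil % = oil / (100 + oil) * 100
= 39.1 / (100 + 39.1) * 100
= 39.1 / 139.1 * 100
= 28.11%

28.11%


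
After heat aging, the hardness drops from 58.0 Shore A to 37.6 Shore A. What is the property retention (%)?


Retention = aged / original * 100
= 37.6 / 58.0 * 100
= 64.8%

64.8%


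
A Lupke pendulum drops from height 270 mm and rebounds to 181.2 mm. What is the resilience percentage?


Resilience = h_rebound / h_drop * 100
= 181.2 / 270 * 100
= 67.1%

67.1%


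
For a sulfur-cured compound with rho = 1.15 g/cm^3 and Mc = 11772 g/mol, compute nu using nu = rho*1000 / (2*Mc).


nu = rho * 1000 / (2 * Mc)
nu = 1.15 * 1000 / (2 * 11772)
nu = 1150.0 / 23544
nu = 0.0488 mol/L

0.0488 mol/L


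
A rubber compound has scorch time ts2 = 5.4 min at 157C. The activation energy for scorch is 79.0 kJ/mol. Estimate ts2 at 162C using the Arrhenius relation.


Convert temperatures: T1 = 157 + 273.15 = 430.15 K, T2 = 162 + 273.15 = 435.15 K
ts2_new = 5.4 * exp(79000 / 8.314 * (1/435.15 - 1/430.15))
1/T2 - 1/T1 = -2.6712e-05
ts2_new = 4.19 min

4.19 min


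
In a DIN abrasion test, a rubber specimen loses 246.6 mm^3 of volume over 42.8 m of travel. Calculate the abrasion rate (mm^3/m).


Rate = volume_loss / distance
= 246.6 / 42.8
= 5.762 mm^3/m

5.762 mm^3/m


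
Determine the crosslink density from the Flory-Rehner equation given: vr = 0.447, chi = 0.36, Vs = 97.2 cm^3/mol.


ln(1 - vr) = ln(1 - 0.447) = -0.5924
Numerator = -((-0.5924) + 0.447 + 0.36 * 0.447^2) = 0.0735
Denominator = 97.2 * (0.447^(1/3) - 0.447/2) = 52.5952
nu = 0.0735 / 52.5952 = 0.0014 mol/cm^3

0.0014 mol/cm^3


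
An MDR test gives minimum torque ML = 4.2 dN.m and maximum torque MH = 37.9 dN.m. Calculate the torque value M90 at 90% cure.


M90 = ML + 0.9 * (MH - ML)
M90 = 4.2 + 0.9 * (37.9 - 4.2)
M90 = 4.2 + 0.9 * 33.7
M90 = 34.53 dN.m

34.53 dN.m


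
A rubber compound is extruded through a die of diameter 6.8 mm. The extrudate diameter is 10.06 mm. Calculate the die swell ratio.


Die swell ratio = D_extrudate / D_die
= 10.06 / 6.8
= 1.479

Die swell = 1.479


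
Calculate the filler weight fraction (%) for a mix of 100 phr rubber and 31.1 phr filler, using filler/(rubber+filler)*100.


Filler % = filler / (rubber + filler) * 100
= 31.1 / (100 + 31.1) * 100
= 31.1 / 131.1 * 100
= 23.72%

23.72%


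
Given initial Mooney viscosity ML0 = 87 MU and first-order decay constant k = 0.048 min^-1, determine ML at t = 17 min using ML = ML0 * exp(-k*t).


ML = ML0 * exp(-k * t)
ML = 87 * exp(-0.048 * 17)
ML = 87 * 0.4422
ML = 38.47 MU

38.47 MU


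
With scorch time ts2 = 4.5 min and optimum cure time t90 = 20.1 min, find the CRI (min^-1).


CRI = 100 / (t90 - ts2)
= 100 / (20.1 - 4.5)
= 100 / 15.6
= 6.41 min^-1

6.41 min^-1


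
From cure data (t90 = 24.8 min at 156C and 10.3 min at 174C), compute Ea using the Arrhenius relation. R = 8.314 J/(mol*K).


T1 = 429.15 K, T2 = 447.15 K
1/T1 - 1/T2 = 9.3802e-05
ln(t1/t2) = ln(24.8/10.3) = 0.8787
Ea = 8.314 * 0.8787 / 9.3802e-05 = 77882.5879 J/mol
Ea = 77.88 kJ/mol

77.88 kJ/mol


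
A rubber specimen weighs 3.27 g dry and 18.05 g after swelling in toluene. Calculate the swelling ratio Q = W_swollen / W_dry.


Q = W_swollen / W_dry
Q = 18.05 / 3.27
Q = 5.52

Q = 5.52


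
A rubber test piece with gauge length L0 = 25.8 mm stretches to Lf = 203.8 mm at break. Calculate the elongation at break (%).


Elongation = (Lf - L0) / L0 * 100
= (203.8 - 25.8) / 25.8 * 100
= 178.0 / 25.8 * 100
= 689.9%

689.9%


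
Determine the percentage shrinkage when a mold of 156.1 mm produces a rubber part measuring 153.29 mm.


Shrinkage = (mold - part) / mold * 100
= (156.1 - 153.29) / 156.1 * 100
= 2.81 / 156.1 * 100
= 1.8%

1.8%


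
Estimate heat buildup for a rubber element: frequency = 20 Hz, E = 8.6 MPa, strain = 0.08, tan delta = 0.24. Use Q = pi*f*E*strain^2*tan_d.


Q = pi * f * E * strain^2 * tan_d
= pi * 20 * 8.6 * 0.08^2 * 0.24
= pi * 20 * 8.6 * 0.0064 * 0.24
= 0.8300

Q = 0.8300


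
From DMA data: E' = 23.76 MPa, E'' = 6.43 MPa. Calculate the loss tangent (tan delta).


tan delta = E'' / E'
= 6.43 / 23.76
= 0.2706

tan delta = 0.2706


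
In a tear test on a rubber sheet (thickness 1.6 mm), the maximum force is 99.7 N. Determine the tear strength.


Tear strength = force / thickness
= 99.7 / 1.6
= 62.31 N/mm

62.31 N/mm


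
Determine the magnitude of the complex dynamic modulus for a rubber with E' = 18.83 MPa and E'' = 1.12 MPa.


|E*| = sqrt(E'^2 + E''^2)
= sqrt(18.83^2 + 1.12^2)
= sqrt(354.5689 + 1.2544)
= 18.863 MPa

18.863 MPa


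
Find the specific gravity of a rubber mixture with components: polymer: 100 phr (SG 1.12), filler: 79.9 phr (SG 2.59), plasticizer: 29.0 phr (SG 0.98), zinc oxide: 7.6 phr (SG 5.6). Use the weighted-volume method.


Sum of weights = 216.5
Volume contributions:
  polymer: 100/1.12 = 89.2857
  filler: 79.9/2.59 = 30.8494
  plasticizer: 29.0/0.98 = 29.5918
  zinc oxide: 7.6/5.6 = 1.3571
Sum of volumes = 151.0841
SG = 216.5 / 151.0841 = 1.433

SG = 1.433


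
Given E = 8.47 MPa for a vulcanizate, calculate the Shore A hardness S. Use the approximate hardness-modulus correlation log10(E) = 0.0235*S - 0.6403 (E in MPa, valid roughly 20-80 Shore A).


log10(E) = 0.0235*S - 0.6403  =>  S = (log10(E) + 0.6403) / 0.0235
log10(8.47) = 0.927883
S = (0.927883 + 0.6403) / 0.0235 = 1.568183 / 0.0235
S = 66.7

Shore A = 66.7


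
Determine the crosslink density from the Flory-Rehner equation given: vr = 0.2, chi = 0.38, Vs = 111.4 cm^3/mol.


ln(1 - vr) = ln(1 - 0.2) = -0.2231
Numerator = -((-0.2231) + 0.2 + 0.38 * 0.2^2) = 0.0079
Denominator = 111.4 * (0.2^(1/3) - 0.2/2) = 54.0071
nu = 0.0079 / 54.0071 = 1.4708e-04 mol/cm^3

1.4708e-04 mol/cm^3


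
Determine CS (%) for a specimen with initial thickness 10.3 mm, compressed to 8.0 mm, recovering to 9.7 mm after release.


CS = (t0 - recovered) / (t0 - ts) * 100
= (10.3 - 9.7) / (10.3 - 8.0) * 100
= 0.6 / 2.3 * 100
= 26.1%

26.1%


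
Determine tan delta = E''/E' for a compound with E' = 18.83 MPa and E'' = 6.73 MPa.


tan delta = E'' / E'
= 6.73 / 18.83
= 0.3574

tan delta = 0.3574


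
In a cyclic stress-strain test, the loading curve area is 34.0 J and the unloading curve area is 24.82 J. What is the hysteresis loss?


Hysteresis loss = loading - unloading
= 34.0 - 24.82
= 9.18 J

9.18 J


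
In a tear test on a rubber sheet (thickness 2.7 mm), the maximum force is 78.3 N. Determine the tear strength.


Tear strength = force / thickness
= 78.3 / 2.7
= 29.0 N/mm

29.0 N/mm


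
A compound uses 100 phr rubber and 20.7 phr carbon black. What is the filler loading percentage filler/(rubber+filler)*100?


Filler % = filler / (rubber + filler) * 100
= 20.7 / (100 + 20.7) * 100
= 20.7 / 120.7 * 100
= 17.15%

17.15%


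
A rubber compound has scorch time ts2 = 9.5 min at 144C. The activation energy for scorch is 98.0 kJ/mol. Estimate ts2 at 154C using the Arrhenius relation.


Convert temperatures: T1 = 144 + 273.15 = 417.15 K, T2 = 154 + 273.15 = 427.15 K
ts2_new = 9.5 * exp(98000 / 8.314 * (1/427.15 - 1/417.15))
1/T2 - 1/T1 = -5.6121e-05
ts2_new = 4.9 min

4.9 min


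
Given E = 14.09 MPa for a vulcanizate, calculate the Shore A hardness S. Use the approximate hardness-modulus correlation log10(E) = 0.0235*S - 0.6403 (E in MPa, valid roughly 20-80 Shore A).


log10(E) = 0.0235*S - 0.6403  =>  S = (log10(E) + 0.6403) / 0.0235
log10(14.09) = 1.148911
S = (1.148911 + 0.6403) / 0.0235 = 1.789211 / 0.0235
S = 76.1

Shore A = 76.1


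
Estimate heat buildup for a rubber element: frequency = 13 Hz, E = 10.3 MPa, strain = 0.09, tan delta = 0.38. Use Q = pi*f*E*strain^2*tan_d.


Q = pi * f * E * strain^2 * tan_d
= pi * 13 * 10.3 * 0.09^2 * 0.38
= pi * 13 * 10.3 * 0.0081 * 0.38
= 1.2948

Q = 1.2948


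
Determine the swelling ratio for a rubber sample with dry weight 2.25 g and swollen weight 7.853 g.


Q = W_swollen / W_dry
Q = 7.853 / 2.25
Q = 3.49

Q = 3.49


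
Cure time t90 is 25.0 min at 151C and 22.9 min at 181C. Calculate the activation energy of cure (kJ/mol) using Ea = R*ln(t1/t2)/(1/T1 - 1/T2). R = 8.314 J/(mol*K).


T1 = 424.15 K, T2 = 454.15 K
1/T1 - 1/T2 = 1.5574e-04
ln(t1/t2) = ln(25.0/22.9) = 0.0877
Ea = 8.314 * 0.0877 / 1.5574e-04 = 4683.8158 J/mol
Ea = 4.68 kJ/mol

4.68 kJ/mol


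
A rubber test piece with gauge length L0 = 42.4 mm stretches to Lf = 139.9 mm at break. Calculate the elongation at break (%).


Elongation = (Lf - L0) / L0 * 100
= (139.9 - 42.4) / 42.4 * 100
= 97.5 / 42.4 * 100
= 230.0%

230.0%


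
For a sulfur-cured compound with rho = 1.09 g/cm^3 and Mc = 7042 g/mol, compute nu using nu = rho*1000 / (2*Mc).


nu = rho * 1000 / (2 * Mc)
nu = 1.09 * 1000 / (2 * 7042)
nu = 1090.0 / 14084
nu = 0.0774 mol/L

0.0774 mol/L


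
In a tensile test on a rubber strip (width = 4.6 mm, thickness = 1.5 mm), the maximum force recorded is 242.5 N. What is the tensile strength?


Area = width * thickness = 4.6 * 1.5 = 6.9 mm^2
TS = force / area = 242.5 / 6.9 = 35.14 MPa

35.14 MPa


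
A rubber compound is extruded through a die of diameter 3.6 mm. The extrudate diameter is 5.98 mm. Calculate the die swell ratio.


Die swell ratio = D_extrudate / D_die
= 5.98 / 3.6
= 1.661

Die swell = 1.661


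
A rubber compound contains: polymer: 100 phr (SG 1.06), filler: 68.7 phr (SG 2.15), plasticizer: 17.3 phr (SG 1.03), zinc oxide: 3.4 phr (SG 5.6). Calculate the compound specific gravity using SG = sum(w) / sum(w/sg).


Sum of weights = 189.4
Volume contributions:
  polymer: 100/1.06 = 94.3396
  filler: 68.7/2.15 = 31.9535
  plasticizer: 17.3/1.03 = 16.7961
  zinc oxide: 3.4/5.6 = 0.6071
Sum of volumes = 143.6964
SG = 189.4 / 143.6964 = 1.318

SG = 1.318


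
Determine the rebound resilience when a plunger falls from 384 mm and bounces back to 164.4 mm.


Resilience = h_rebound / h_drop * 100
= 164.4 / 384 * 100
= 42.8%

42.8%


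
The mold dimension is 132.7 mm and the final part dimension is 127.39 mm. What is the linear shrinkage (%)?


Shrinkage = (mold - part) / mold * 100
= (132.7 - 127.39) / 132.7 * 100
= 5.31 / 132.7 * 100
= 4.0%

4.0%


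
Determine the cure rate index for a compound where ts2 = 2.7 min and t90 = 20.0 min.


CRI = 100 / (t90 - ts2)
= 100 / (20.0 - 2.7)
= 100 / 17.3
= 5.78 min^-1

5.78 min^-1


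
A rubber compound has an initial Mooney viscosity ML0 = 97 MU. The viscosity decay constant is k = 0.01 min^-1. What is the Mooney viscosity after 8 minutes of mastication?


ML = ML0 * exp(-k * t)
ML = 97 * exp(-0.01 * 8)
ML = 97 * 0.9231
ML = 89.54 MU

89.54 MU


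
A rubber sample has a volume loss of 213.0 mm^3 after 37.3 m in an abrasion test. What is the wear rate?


Rate = volume_loss / distance
= 213.0 / 37.3
= 5.71 mm^3/m

5.71 mm^3/m


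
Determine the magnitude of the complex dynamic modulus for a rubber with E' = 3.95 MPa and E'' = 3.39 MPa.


|E*| = sqrt(E'^2 + E''^2)
= sqrt(3.95^2 + 3.39^2)
= sqrt(15.6025 + 11.4921)
= 5.205 MPa

5.205 MPa


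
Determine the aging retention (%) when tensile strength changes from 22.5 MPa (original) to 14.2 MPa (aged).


Retention = aged / original * 100
= 14.2 / 22.5 * 100
= 63.1%

63.1%


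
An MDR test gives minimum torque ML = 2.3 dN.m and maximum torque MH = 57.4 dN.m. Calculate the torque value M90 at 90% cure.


M90 = ML + 0.9 * (MH - ML)
M90 = 2.3 + 0.9 * (57.4 - 2.3)
M90 = 2.3 + 0.9 * 55.1
M90 = 51.89 dN.m

51.89 dN.m


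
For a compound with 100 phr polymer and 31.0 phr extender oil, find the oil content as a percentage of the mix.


Oil % = oil / (100 + oil) * 100
= 31.0 / (100 + 31.0) * 100
= 31.0 / 131.0 * 100
= 23.66%

23.66%


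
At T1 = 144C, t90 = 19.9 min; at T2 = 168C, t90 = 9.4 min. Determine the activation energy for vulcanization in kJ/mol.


T1 = 417.15 K, T2 = 441.15 K
1/T1 - 1/T2 = 1.3042e-04
ln(t1/t2) = ln(19.9/9.4) = 0.7500
Ea = 8.314 * 0.7500 / 1.3042e-04 = 47812.8232 J/mol
Ea = 47.81 kJ/mol

47.81 kJ/mol


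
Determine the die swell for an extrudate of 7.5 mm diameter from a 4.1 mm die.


Die swell ratio = D_extrudate / D_die
= 7.5 / 4.1
= 1.829

Die swell = 1.829


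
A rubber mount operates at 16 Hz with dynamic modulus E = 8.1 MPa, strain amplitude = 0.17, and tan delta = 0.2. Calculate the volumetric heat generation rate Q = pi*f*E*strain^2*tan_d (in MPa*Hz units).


Q = pi * f * E * strain^2 * tan_d
= pi * 16 * 8.1 * 0.17^2 * 0.2
= pi * 16 * 8.1 * 0.0289 * 0.2
= 2.3533

Q = 2.3533


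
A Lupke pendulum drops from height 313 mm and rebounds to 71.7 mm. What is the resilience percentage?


Resilience = h_rebound / h_drop * 100
= 71.7 / 313 * 100
= 22.9%

22.9%


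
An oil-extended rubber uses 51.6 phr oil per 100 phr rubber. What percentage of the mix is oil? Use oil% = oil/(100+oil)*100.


Oil % = oil / (100 + oil) * 100
= 51.6 / (100 + 51.6) * 100
= 51.6 / 151.6 * 100
= 34.04%

34.04%


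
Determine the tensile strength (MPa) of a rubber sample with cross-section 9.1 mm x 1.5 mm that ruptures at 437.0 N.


Area = width * thickness = 9.1 * 1.5 = 13.65 mm^2
TS = force / area = 437.0 / 13.65 = 32.01 MPa

32.01 MPa


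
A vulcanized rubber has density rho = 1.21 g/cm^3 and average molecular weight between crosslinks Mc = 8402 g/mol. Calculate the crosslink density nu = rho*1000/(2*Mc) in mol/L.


nu = rho * 1000 / (2 * Mc)
nu = 1.21 * 1000 / (2 * 8402)
nu = 1210.0 / 16804
nu = 0.0720 mol/L

0.0720 mol/L


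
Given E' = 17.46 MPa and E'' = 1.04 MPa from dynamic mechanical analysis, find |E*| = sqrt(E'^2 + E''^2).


|E*| = sqrt(E'^2 + E''^2)
= sqrt(17.46^2 + 1.04^2)
= sqrt(304.8516 + 1.0816)
= 17.491 MPa

17.491 MPa
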